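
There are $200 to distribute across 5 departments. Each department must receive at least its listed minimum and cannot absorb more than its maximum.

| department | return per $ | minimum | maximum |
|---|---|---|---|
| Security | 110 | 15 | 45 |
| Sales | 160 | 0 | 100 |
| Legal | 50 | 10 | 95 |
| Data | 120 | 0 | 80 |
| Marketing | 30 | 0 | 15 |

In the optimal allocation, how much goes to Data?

75

Meeting every minimum uses 15+0+10+0+0 = 25 $, leaving 175.
Rank by return per $: Sales 160 > Data 120 > Security 110 > Legal 50 > Marketing 30.
Sales takes 100 more to reach its cap of 100 ; 75 left.
Data: +75 (room for 80) → 75. Pool exhausted.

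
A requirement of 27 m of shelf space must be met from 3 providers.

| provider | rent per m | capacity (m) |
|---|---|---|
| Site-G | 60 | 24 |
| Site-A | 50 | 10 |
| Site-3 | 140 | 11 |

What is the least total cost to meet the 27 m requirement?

1520

Cheapest first:
Site-A (50): use full 10 — 17 m to go.
Site-G at 60: take 17 of its 24 — requirement met.
Site-3: unused.
Cost = 10×50 + 17×60 = 1520.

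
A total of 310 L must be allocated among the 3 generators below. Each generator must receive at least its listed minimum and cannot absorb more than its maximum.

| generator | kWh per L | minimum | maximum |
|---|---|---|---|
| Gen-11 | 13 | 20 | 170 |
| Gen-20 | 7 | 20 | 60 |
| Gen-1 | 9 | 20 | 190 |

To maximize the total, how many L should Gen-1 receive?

120

Meeting every minimum uses 20+20+20 = 60 L, leaving 250.
Highest kWh per L first: Gen-11 13 > Gen-1 9 > Gen-20 7.
Give Gen-11 150 more to hit its cap of 170 → 100 left.
Only 100 left; Gen-1 takes them to reach 120.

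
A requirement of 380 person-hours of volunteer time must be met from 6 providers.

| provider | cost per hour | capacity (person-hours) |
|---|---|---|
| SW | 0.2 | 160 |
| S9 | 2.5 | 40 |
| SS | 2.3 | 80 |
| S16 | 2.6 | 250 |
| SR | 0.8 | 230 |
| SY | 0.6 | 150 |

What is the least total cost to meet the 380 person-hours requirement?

178

Cheapest first:
Take 160 from SW at 0.2 → need 220 more.
SY (0.6): use full 150 → 70 person-hours to go.
SR at 0.8: take 70 of its 230 → requirement met.
SS, S9, S16: unused.
Cost = 160×0.2 + 150×0.6 + 70×0.8 = 178.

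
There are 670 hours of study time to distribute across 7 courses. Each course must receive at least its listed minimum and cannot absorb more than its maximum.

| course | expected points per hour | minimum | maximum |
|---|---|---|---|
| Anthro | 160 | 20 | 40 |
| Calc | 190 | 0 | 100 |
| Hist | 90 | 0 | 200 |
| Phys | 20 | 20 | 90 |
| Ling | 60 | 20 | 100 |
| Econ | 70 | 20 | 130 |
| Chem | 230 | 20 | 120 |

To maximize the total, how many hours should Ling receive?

Meeting every minimum uses 20+0+0+20+20+20+20 = 100 hours, leaving 570.
Rank by expected points per hour: Chem 230 > Calc 190 > Anthro 160 > Hist 90 > Econ 70 > Ling 60 > Phys 20.
Chem: +100 to 120 (cap) — 470 left.
Calc: +100 to 100 (cap) — 370 left.
Give Anthro 20 more to hit its cap of 40 — 350 left.
Hist takes 200 more to reach its cap of 200 — 150 left.
Give Econ 110 more to hit its cap of 130 — 40 left.
Ling has room for 80 more but only 40 remain, so it gets 60.

60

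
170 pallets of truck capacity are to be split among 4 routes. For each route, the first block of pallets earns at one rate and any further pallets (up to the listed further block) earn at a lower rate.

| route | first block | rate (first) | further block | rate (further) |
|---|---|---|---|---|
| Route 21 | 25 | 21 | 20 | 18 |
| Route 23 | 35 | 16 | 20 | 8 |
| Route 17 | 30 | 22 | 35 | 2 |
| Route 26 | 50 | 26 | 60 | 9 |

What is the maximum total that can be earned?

Rank every tier by rate: Route 26/tier1 26 > Route 17/tier1 22 > Route 21/tier1 21 > Route 21/tier2 18 > Route 23/tier1 16 > Route 26/tier2 9 > Route 23/tier2 8 > Route 17/tier2 2.
Route 26 tier1 at 26: fill all 50 → 120 left.
Route 17/tier1 (22): +30 → 90 left.
Route 21/tier1 (21): +25 → 65 left.
Route 21/tier2 (18): +20 → 45 left.
Fill Route 23 tier1 block (35 at 16) → 10 left.
10 remain; put them into Route 26 tier2 at 9.
Total = 26×50 + 22×30 + 21×25 + 18×20 + 16×35 + 9×10 = 3495.

3495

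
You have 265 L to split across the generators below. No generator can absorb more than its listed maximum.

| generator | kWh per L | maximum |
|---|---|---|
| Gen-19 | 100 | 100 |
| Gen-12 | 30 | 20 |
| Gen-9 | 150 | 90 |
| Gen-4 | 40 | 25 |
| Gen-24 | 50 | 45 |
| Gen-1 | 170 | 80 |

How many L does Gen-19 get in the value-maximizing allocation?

95

Rank by kWh per L: Gen-1 170 > Gen-9 150 > Gen-19 100 > Gen-24 50 > Gen-4 40 > Gen-12 30.
Give Gen-1 80 to hit its cap of 80 → 185 left.
Gen-9 takes 90 to reach its cap of 90 → 95 left.
Gen-19: +95 (room for 100) → 95. Pool exhausted.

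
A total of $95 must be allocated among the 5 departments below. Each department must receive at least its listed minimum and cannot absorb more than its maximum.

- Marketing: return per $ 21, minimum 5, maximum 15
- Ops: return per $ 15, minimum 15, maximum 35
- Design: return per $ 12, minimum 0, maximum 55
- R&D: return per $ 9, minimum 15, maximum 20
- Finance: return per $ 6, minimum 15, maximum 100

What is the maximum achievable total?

Meeting every minimum uses 5+15+0+15+15 = 50 $, leaving 45.
Highest return per $ first: Marketing 21 > Ops 15 > Design 12 > R&D 9 > Finance 6.
Give Marketing 10 more to hit its cap of 15 → 35 left.
Ops takes 20 more to reach its cap of 35 → 15 left.
Design: +15 (room for 55) → 15. Pool exhausted.
Total = 21×15 + 15×35 + 12×15 + 9×15 + 6×15 = 1245.

1245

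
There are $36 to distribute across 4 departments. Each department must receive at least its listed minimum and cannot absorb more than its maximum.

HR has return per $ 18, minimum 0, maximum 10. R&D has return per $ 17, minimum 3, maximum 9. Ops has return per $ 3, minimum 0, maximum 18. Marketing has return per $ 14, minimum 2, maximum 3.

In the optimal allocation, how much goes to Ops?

14

Meeting every minimum uses 0+3+0+2 = 5 $, leaving 31.
Rank by return per $: HR 18 > R&D 17 > Marketing 14 > Ops 3.
HR takes 10 more to reach its cap of 10 → 21 left.
R&D takes 6 more to reach its cap of 9 → 15 left.
Marketing: +1 to 3 (cap) → 14 left.
Ops: +14 (room for 18) → 14. Pool exhausted.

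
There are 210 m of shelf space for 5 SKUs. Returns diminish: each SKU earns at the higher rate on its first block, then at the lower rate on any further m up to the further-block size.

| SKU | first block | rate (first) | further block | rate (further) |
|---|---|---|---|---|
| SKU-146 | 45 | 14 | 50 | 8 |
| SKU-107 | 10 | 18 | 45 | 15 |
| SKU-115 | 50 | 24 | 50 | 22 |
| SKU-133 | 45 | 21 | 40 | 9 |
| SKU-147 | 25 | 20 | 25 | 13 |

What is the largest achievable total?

Rank every tier by rate: SKU-115/T1 24 > SKU-115/T2 22 > SKU-133/T1 21 > SKU-147/T1 20 > SKU-107/T1 18 > SKU-107/T2 15 > SKU-146/T1 14 > SKU-147/T2 13 > SKU-133/T2 9 > SKU-146/T2 8.
Fill SKU-115 T1 block (50 at 24) ; 160 left.
SKU-115 T2 at 22: fill all 50 ; 110 left.
SKU-133/T1 (21): +45 ; 65 left.
Fill SKU-147 T1 block (25 at 20) ; 40 left.
SKU-107 T1 at 18: fill all 10 ; 30 left.
30 remain; put them into SKU-107 T2 at 15.
Total = 24×50 + 22×50 + 21×45 + 20×25 + 18×10 + 15×30 = 4375.

4375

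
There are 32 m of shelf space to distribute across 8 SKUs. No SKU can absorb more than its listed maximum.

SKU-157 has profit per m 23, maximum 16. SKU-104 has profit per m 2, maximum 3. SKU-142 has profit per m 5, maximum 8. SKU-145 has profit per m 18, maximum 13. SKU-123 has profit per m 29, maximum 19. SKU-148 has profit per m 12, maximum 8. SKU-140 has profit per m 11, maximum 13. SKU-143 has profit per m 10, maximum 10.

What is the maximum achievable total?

Highest profit per m first: SKU-123 29 > SKU-157 23 > SKU-145 18 > SKU-148 12 > SKU-140 11 > SKU-143 10 > SKU-142 5 > SKU-104 2.
SKU-123 takes 19 to reach its cap of 19 ; 13 left.
Only 13 left; SKU-157 takes them to reach 13.
Total = 23×13 + 29×19 = 850.

850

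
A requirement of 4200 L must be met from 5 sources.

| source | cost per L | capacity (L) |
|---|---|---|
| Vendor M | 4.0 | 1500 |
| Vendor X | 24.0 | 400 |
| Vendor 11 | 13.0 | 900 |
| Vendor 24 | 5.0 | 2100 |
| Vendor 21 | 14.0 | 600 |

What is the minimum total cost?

24300

Fill from the cheapest source first.
Vendor M (4.0): use full 1500 ; 2700 L to go.
Vendor 24 at 5.0: take all 2100 L ; 600 still needed.
Take 600 from Vendor 11 at 13.0 to finish.
Vendor 21, Vendor X: unused.
Cost = 1500×4.0 + 2100×5.0 + 600×13.0 = 24300.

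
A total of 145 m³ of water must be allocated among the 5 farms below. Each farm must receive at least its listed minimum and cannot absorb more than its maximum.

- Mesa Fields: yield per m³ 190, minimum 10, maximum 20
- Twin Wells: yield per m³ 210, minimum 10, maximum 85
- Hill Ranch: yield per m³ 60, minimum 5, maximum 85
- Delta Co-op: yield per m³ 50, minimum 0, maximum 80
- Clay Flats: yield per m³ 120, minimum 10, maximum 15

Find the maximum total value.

24950

Meeting every minimum uses 10+10+5+0+10 = 35 m³, leaving 110.
Highest yield per m³ first: Twin Wells 210 > Mesa Fields 190 > Clay Flats 120 > Hill Ranch 60 > Delta Co-op 50.
Twin Wells: +75 to 85 (cap) — 35 left.
Give Mesa Fields 10 more to hit its cap of 20 — 25 left.
Give Clay Flats 5 more to hit its cap of 15 — 20 left.
Hill Ranch has room for 80 more but only 20 remain, so it gets 25.
Total = 190×20 + 210×85 + 60×25 + 120×15 = 24950.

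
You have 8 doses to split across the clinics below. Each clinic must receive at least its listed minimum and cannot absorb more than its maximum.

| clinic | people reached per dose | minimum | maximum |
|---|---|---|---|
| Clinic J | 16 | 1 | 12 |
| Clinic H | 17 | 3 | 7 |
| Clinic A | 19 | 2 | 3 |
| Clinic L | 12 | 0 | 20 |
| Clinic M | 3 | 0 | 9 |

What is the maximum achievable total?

Meeting every minimum uses 1+3+2+0+0 = 6 doses, leaving 2.
Highest people reached per dose first: Clinic A 19 > Clinic H 17 > Clinic J 16 > Clinic L 12 > Clinic M 3.
Clinic A: +1 to 3 (cap) — 1 left.
Clinic H: +1 (room for 4) → 4. Pool exhausted.
Total = 16×1 + 17×4 + 19×3 = 141.

141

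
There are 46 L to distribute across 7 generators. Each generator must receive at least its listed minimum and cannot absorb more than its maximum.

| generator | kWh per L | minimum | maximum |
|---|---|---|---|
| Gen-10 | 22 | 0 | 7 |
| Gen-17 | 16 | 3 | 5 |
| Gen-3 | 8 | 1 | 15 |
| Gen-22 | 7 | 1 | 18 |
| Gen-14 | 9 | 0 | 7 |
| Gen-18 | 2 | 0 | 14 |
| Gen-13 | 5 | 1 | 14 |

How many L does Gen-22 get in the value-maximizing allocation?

Meeting every minimum uses 0+3+1+1+0+0+1 = 6 L, leaving 40.
Rank by kWh per L: Gen-10 22 > Gen-17 16 > Gen-14 9 > Gen-3 8 > Gen-22 7 > Gen-13 5 > Gen-18 2.
Gen-10: +7 to 7 (cap) → 33 left.
Gen-17 takes 2 more to reach its cap of 5 → 31 left.
Give Gen-14 7 more to hit its cap of 7 → 24 left.
Gen-3 takes 14 more to reach its cap of 15 → 10 left.
Gen-22 has room for 17 more but only 10 remain, so it gets 11.

11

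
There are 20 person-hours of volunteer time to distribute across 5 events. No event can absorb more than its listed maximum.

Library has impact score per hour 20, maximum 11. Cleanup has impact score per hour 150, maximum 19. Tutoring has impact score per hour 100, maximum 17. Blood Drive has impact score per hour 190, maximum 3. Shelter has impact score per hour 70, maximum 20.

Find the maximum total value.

3120

Rank by impact score per hour: Blood Drive 190 > Cleanup 150 > Tutoring 100 > Shelter 70 > Library 20.
Give Blood Drive 3 to hit its cap of 3 — 17 left.
Cleanup has room for 19 but only 17 remain, so it gets 17.
Total = 150×17 + 190×3 = 3120.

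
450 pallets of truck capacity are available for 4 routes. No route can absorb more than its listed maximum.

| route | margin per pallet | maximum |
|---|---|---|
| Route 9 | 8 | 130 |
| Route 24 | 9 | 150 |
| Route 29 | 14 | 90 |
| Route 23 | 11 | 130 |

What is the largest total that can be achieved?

Order the routes by margin per pallet: Route 29 14 > Route 23 11 > Route 24 9 > Route 9 8.
Route 29 takes 90 to reach its cap of 90 ; 360 left.
Route 23: +130 to 130 (cap) ; 230 left.
Route 24: +150 to 150 (cap) ; 80 left.
Route 9 has room for 130 but only 80 remain, so it gets 80.
Total = 8×80 + 9×150 + 14×90 + 11×130 = 4680.

4680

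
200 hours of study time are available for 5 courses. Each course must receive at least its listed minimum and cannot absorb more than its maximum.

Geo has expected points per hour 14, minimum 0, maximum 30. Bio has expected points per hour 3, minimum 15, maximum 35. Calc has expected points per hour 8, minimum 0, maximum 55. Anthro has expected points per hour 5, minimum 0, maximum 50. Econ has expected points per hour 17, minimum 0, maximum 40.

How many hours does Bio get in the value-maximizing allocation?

25

Meeting every minimum uses 0+15+0+0+0 = 15 hours, leaving 185.
Rank by expected points per hour: Econ 17 > Geo 14 > Calc 8 > Anthro 5 > Bio 3.
Give Econ 40 more to hit its cap of 40 — 145 left.
Geo takes 30 more to reach its cap of 30 — 115 left.
Calc takes 55 more to reach its cap of 55 — 60 left.
Anthro: +50 to 50 (cap) — 10 left.
Bio has room for 20 more but only 10 remain, so it gets 25.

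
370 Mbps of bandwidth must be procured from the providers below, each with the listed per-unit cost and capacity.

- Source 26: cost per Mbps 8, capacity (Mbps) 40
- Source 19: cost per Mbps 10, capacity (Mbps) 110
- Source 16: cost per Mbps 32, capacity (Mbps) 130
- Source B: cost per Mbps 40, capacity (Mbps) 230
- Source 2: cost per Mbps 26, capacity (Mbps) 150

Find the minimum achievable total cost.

Cheapest first:
Take 40 from Source 26 at 8 — need 330 more.
Take 110 from Source 19 at 10 — need 220 more.
Source 2 at 26: take all 150 Mbps — 70 still needed.
Take 70 from Source 16 at 32 to finish.
Source B: unused.
Cost = 40×8 + 110×10 + 150×26 + 70×32 = 7560.

7560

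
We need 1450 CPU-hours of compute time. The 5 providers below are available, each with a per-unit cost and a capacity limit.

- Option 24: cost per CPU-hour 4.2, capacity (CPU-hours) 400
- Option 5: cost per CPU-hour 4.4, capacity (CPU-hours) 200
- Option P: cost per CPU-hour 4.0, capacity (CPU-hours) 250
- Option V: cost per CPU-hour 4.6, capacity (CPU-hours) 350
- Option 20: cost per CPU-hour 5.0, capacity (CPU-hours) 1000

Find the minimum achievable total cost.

Use providers in increasing cost order.
Option P at 4.0: take all 250 CPU-hours — 1200 still needed.
Take 400 from Option 24 at 4.2 — need 800 more.
Option 5 at 4.4: take all 200 CPU-hours — 600 still needed.
Option V (4.6): use full 350 — 250 CPU-hours to go.
Take 250 from Option 20 at 5.0 to finish.
Cost = 250×4.0 + 400×4.2 + 200×4.4 + 350×4.6 + 250×5.0 = 6420.

6420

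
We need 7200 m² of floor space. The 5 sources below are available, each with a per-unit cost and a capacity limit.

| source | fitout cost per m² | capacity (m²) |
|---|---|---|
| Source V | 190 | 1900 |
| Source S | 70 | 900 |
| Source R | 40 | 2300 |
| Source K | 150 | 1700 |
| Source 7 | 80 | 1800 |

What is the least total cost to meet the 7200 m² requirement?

649000

Cheapest first:
Take 2300 from Source R at 40 → need 4900 more.
Source S at 70: take all 900 m² → 4000 still needed.
Take 1800 from Source 7 at 80 → need 2200 more.
Take 1700 from Source K at 150 → need 500 more.
Source V at 190: take 500 of its 1900 → requirement met.
Cost = 2300×40 + 900×70 + 1800×80 + 1700×150 + 500×190 = 649000.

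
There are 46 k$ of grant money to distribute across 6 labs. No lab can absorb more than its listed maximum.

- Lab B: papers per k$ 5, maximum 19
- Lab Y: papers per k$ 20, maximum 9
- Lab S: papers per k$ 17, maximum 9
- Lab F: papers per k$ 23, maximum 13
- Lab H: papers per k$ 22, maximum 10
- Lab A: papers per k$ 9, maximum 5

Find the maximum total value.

Rank by papers per k$: Lab F 23 > Lab H 22 > Lab Y 20 > Lab S 17 > Lab A 9 > Lab B 5.
Lab F: +13 to 13 (cap) → 33 left.
Lab H: +10 to 10 (cap) → 23 left.
Lab Y takes 9 to reach its cap of 9 → 14 left.
Give Lab S 9 to hit its cap of 9 → 5 left.
Give Lab A 5 to hit its cap of 5 → 0 left.
Total = 20×9 + 17×9 + 23×13 + 22×10 + 9×5 = 897.

897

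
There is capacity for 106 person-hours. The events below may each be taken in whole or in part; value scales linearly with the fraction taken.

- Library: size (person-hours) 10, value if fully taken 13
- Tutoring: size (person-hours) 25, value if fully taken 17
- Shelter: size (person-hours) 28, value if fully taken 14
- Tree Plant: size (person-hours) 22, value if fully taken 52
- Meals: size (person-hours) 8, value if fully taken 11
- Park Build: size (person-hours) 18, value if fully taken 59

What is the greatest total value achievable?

Best value per unit of size first: Park Build 59/18≈3.28, Tree Plant 52/22≈2.36, Meals 11/8≈1.38, Library 13/10≈1.3, Tutoring 17/25≈0.68, Shelter 14/28≈0.5.
All 18 person-hours of Park Build fit (value 59) → 88 remain.
All 22 person-hours of Tree Plant fit (value 52) → 66 remain.
All 8 person-hours of Meals fit (value 11) → 58 remain.
Take all of Library (10 person-hours, value 13) → 48 person-hours left.
Tutoring: take in full, 25 person-hours for value 17 → 23 left.
Only 23 person-hours remain; take 23/28 of Shelter for value 14×23/28 = 11.5.
Total value = 163.5.

163.5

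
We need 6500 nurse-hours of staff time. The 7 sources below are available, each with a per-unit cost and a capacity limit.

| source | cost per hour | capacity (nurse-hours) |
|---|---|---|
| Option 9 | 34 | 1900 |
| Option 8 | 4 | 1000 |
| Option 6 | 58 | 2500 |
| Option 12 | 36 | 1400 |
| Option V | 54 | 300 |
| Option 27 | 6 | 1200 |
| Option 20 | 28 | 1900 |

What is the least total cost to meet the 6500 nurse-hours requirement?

Use sources in increasing cost order.
Take 1000 from Option 8 at 4 — need 5500 more.
Option 27 (6): use full 1200 — 4300 nurse-hours to go.
Take 1900 from Option 20 at 28 — need 2400 more.
Take 1900 from Option 9 at 34 — need 500 more.
Option 12 (36): take the remaining 500 — done.
Option V, Option 6: unused.
Cost = 1000×4 + 1200×6 + 1900×28 + 1900×34 + 500×36 = 147000.

147000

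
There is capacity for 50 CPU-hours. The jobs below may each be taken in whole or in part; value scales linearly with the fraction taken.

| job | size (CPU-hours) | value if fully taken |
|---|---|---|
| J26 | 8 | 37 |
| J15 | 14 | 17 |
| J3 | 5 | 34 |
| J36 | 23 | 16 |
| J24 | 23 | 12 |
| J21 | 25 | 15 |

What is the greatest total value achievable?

104

Sort by value density: J3 34/5≈6.8, J26 37/8≈4.62, J15 17/14≈1.21, J36 16/23≈0.696, J21 15/25≈0.6, J24 12/23≈0.522.
J3: take in full, 5 CPU-hours for value 34 ; 45 left.
Take all of J26 (8 CPU-hours, value 37) ; 37 CPU-hours left.
J15: take in full, 14 CPU-hours for value 17 ; 23 left.
Take all of J36 (23 CPU-hours, value 16) ; 0 CPU-hours left.
Total value = 104.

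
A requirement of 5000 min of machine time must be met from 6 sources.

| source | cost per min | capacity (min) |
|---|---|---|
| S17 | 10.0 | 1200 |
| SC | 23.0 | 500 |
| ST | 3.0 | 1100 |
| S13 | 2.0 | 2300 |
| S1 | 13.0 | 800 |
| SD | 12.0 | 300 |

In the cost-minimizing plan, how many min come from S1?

Fill from the cheapest source first.
S13 at 2.0: take all 2300 min ; 2700 still needed.
ST at 3.0: take all 1100 min ; 1600 still needed.
S17 at 10.0: take all 1200 min ; 400 still needed.
Take 300 from SD at 12.0 ; need 100 more.
S1 at 13.0: take 100 of its 800 ; requirement met.
SC: unused.

100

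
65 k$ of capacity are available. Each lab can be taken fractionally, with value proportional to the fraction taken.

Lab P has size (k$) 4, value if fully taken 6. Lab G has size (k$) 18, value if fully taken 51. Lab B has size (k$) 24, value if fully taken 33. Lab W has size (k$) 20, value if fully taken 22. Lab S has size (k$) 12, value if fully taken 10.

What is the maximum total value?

110.9

Best value per unit of size first: Lab G 51/18≈2.83, Lab P 6/4≈1.5, Lab B 33/24≈1.38, Lab W 22/20≈1.1, Lab S 10/12≈0.833.
Take all of Lab G (18 k$, value 51) → 47 k$ left.
Take all of Lab P (4 k$, value 6) → 43 k$ left.
Take all of Lab B (24 k$, value 33) → 19 k$ left.
Only 19 k$ remain; take 19/20 of Lab W for value 22×19/20 = 20.9.
Total value = 110.9.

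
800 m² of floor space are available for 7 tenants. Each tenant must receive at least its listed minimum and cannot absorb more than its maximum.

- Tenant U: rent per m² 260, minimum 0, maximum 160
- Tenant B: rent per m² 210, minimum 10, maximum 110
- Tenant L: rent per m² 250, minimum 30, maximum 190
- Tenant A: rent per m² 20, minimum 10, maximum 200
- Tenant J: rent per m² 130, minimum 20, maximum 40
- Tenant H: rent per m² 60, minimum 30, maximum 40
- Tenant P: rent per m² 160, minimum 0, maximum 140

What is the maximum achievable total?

144600

Meeting every minimum uses 0+10+30+10+20+30+0 = 100 m², leaving 700.
Highest rent per m² first: Tenant U 260 > Tenant L 250 > Tenant B 210 > Tenant P 160 > Tenant J 130 > Tenant H 60 > Tenant A 20.
Give Tenant U 160 more to hit its cap of 160 — 540 left.
Tenant L takes 160 more to reach its cap of 190 — 380 left.
Tenant B: +100 to 110 (cap) — 280 left.
Tenant P takes 140 more to reach its cap of 140 — 140 left.
Tenant J: +20 to 40 (cap) — 120 left.
Tenant H takes 10 more to reach its cap of 40 — 110 left.
Tenant A: +110 (room for 190) → 120. Pool exhausted.
Total = 260×160 + 210×110 + 250×190 + 20×120 + 130×40 + 60×40 + 160×140 = 144600.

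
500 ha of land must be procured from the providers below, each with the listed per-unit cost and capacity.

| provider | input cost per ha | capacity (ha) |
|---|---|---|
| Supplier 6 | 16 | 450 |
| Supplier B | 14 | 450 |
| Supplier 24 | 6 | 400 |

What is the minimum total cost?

3800

Cheapest first:
Take 400 from Supplier 24 at 6 → need 100 more.
Take 100 from Supplier B at 14 to finish.
Supplier 6: unused.
Cost = 400×6 + 100×14 = 3800.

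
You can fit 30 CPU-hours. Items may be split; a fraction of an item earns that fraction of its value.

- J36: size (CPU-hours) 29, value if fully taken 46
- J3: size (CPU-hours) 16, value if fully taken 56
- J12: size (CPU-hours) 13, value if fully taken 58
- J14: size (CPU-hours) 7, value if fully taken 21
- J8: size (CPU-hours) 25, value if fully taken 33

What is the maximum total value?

Rank by value-to-size ratio: J12 58/13≈4.46, J3 56/16≈3.5, J14 21/7≈3, J36 46/29≈1.59, J8 33/25≈1.32.
All 13 CPU-hours of J12 fit (value 58) ; 17 remain.
All 16 CPU-hours of J3 fit (value 56) ; 1 remain.
Only 1 CPU-hours remain; take 1/7 of J14 for value 21×1/7 = 3.
Total value = 117.

117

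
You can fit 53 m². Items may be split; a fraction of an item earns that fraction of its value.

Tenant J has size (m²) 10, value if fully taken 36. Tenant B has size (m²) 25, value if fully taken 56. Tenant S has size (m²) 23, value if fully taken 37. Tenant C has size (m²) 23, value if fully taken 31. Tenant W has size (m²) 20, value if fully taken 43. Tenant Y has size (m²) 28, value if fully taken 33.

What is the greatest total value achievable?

Best value per unit of size first: Tenant J 36/10≈3.6, Tenant B 56/25≈2.24, Tenant W 43/20≈2.15, Tenant S 37/23≈1.61, Tenant C 31/23≈1.35, Tenant Y 33/28≈1.18.
Take all of Tenant J (10 m², value 36) ; 43 m² left.
Tenant B: take in full, 25 m² for value 56 ; 18 left.
Fill the last 18 m² with part of Tenant W: 18/20 of it earns 38.7.
Total value = 130.7.

130.7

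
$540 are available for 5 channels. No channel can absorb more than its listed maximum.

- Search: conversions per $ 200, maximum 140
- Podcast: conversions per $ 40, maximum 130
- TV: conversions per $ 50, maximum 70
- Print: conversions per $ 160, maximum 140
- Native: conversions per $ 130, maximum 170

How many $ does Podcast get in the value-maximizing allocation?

Order the channels by conversions per $: Search 200 > Print 160 > Native 130 > TV 50 > Podcast 40.
Search: +140 to 140 (cap) → 400 left.
Give Print 140 to hit its cap of 140 → 260 left.
Native: +170 to 170 (cap) → 90 left.
TV: +70 to 70 (cap) → 20 left.
Podcast has room for 130 but only 20 remain, so it gets 20.

20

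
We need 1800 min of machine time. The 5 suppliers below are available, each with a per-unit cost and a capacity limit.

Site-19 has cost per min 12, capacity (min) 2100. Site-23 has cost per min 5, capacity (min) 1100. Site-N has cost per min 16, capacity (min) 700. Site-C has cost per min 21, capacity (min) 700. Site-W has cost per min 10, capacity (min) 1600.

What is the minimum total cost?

12500

Cheapest first:
Site-23 (5): use full 1100 ; 700 min to go.
Site-W at 10: take 700 of its 1600 ; requirement met.
Site-19, Site-N, Site-C: unused.
Cost = 1100×5 + 700×10 = 12500.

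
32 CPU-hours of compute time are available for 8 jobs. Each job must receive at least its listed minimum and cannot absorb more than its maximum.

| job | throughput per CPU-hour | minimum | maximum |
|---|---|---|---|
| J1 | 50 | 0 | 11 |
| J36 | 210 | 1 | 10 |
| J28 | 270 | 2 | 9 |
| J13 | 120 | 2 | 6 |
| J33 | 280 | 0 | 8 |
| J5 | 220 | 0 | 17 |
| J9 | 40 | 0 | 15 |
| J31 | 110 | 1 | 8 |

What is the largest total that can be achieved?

7650

Meeting every minimum uses 0+1+2+2+0+0+0+1 = 6 CPU-hours, leaving 26.
Highest throughput per CPU-hour first: J33 280 > J28 270 > J5 220 > J36 210 > J13 120 > J31 110 > J1 50 > J9 40.
Give J33 8 more to hit its cap of 8 → 18 left.
J28 takes 7 more to reach its cap of 9 → 11 left.
Only 11 left; J5 takes them to reach 11.
Total = 210×1 + 270×9 + 120×2 + 280×8 + 220×11 + 110×1 = 7650.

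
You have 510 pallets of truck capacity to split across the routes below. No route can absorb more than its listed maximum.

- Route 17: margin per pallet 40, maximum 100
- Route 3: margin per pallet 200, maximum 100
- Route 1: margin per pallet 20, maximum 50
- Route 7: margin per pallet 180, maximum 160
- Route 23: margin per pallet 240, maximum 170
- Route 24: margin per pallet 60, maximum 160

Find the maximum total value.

94400

Highest margin per pallet first: Route 23 240 > Route 3 200 > Route 7 180 > Route 24 60 > Route 17 40 > Route 1 20.
Route 23 takes 170 to reach its cap of 170 ; 340 left.
Give Route 3 100 to hit its cap of 100 ; 240 left.
Give Route 7 160 to hit its cap of 160 ; 80 left.
Only 80 left; Route 24 takes them to reach 80.
Total = 200×100 + 180×160 + 240×170 + 60×80 = 94400.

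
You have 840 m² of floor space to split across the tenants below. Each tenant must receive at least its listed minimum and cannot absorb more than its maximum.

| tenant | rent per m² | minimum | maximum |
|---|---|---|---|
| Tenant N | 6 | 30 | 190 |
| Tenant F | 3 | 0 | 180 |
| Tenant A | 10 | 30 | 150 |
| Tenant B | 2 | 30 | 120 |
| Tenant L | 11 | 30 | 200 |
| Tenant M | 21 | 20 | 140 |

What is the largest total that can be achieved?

Meeting every minimum uses 30+0+30+30+30+20 = 140 m², leaving 700.
Order the tenants by rent per m²: Tenant M 21 > Tenant L 11 > Tenant A 10 > Tenant N 6 > Tenant F 3 > Tenant B 2.
Tenant M: +120 to 140 (cap) → 580 left.
Tenant L: +170 to 200 (cap) → 410 left.
Tenant A takes 120 more to reach its cap of 150 → 290 left.
Tenant N: +160 to 190 (cap) → 130 left.
Tenant F has room for 180 more but only 130 remain, so it gets 130.
Total = 6×190 + 3×130 + 10×150 + 2×30 + 11×200 + 21×140 = 8230.

8230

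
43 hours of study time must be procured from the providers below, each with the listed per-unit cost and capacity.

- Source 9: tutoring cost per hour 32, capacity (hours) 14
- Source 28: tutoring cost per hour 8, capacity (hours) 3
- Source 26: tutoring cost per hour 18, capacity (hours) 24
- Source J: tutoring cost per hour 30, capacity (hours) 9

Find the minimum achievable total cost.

Fill from the cheapest provider first.
Source 28 at 8: take all 3 hours ; 40 still needed.
Source 26 (18): use full 24 ; 16 hours to go.
Source J at 30: take all 9 hours ; 7 still needed.
Source 9 at 32: take 7 of its 14 ; requirement met.
Cost = 3×8 + 24×18 + 9×30 + 7×32 = 950.

950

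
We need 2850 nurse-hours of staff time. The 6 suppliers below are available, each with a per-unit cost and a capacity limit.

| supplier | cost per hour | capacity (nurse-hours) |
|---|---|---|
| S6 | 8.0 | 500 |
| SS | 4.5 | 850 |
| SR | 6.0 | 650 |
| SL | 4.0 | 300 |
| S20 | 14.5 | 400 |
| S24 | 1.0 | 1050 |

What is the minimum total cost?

Cheapest first:
S24 (1.0): use full 1050 — 1800 nurse-hours to go.
SL (4.0): use full 300 — 1500 nurse-hours to go.
Take 850 from SS at 4.5 — need 650 more.
SR at 6.0: take all 650 nurse-hours — 0 still needed.
S6, S20: unused.
Cost = 1050×1.0 + 300×4.0 + 850×4.5 + 650×6.0 = 9975.

9975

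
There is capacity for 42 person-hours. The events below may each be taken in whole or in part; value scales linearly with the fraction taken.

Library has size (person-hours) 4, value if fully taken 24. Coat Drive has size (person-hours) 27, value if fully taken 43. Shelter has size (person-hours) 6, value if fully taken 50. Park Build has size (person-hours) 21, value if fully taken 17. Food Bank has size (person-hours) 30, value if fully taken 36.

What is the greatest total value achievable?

Sort by value density: Shelter 50/6≈8.33, Library 24/4≈6, Coat Drive 43/27≈1.59, Food Bank 36/30≈1.2, Park Build 17/21≈0.81.
Shelter: take in full, 6 person-hours for value 50 — 36 left.
Take all of Library (4 person-hours, value 24) — 32 person-hours left.
Take all of Coat Drive (27 person-hours, value 43) — 5 person-hours left.
Fill the last 5 person-hours with part of Food Bank: 5/30 of it earns 6.
Total value = 123.

123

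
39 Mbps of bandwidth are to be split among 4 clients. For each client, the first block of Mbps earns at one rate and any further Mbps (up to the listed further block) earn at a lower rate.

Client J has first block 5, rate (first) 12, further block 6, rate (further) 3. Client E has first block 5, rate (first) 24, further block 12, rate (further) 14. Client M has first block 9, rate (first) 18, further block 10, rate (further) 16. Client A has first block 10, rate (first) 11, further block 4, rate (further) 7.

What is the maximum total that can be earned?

Order all 8 blocks by rate: Client E/tier1 24 > Client M/tier1 18 > Client M/tier2 16 > Client E/tier2 14 > Client J/tier1 12 > Client A/tier1 11 > Client A/tier2 7 > Client J/tier2 3.
Client E/tier1 (24): +5 ; 34 left.
Client M/tier1 (18): +9 ; 25 left.
Fill Client M tier2 block (10 at 16) ; 15 left.
Client E/tier2 (14): +12 ; 3 left.
Client J/tier1: +3 of 5 at 12; pool empty.
Total = 24×5 + 18×9 + 16×10 + 14×12 + 12×3 = 646.

646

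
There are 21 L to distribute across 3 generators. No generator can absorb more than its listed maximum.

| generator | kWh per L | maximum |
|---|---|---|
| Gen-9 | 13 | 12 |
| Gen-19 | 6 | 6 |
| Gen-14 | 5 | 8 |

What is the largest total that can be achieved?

207

Highest kWh per L first: Gen-9 13 > Gen-19 6 > Gen-14 5.
Gen-9 takes 12 to reach its cap of 12 → 9 left.
Give Gen-19 6 to hit its cap of 6 → 3 left.
Only 3 left; Gen-14 takes them to reach 3.
Total = 13×12 + 6×6 + 5×3 = 207.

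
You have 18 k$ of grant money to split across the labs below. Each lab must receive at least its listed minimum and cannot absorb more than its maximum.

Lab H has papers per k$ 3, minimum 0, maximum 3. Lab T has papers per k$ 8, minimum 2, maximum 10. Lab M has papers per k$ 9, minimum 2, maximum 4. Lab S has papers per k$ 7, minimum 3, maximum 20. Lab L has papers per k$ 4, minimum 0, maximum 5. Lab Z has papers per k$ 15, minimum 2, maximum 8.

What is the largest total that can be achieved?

Meeting every minimum uses 0+2+2+3+0+2 = 9 k$, leaving 9.
Order the labs by papers per k$: Lab Z 15 > Lab M 9 > Lab T 8 > Lab S 7 > Lab L 4 > Lab H 3.
Give Lab Z 6 more to hit its cap of 8 → 3 left.
Lab M takes 2 more to reach its cap of 4 → 1 left.
Only 1 left; Lab T takes them to reach 3.
Total = 8×3 + 9×4 + 7×3 + 15×8 = 201.

201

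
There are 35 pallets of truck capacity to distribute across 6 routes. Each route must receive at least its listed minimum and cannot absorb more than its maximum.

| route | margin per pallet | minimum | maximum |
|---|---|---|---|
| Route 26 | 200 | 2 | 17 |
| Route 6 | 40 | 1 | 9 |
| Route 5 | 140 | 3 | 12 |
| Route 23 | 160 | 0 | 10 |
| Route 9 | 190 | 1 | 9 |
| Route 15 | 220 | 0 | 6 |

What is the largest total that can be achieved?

Meeting every minimum uses 2+1+3+0+1+0 = 7 pallets, leaving 28.
Highest margin per pallet first: Route 15 220 > Route 26 200 > Route 9 190 > Route 23 160 > Route 5 140 > Route 6 40.
Give Route 15 6 more to hit its cap of 6 → 22 left.
Give Route 26 15 more to hit its cap of 17 → 7 left.
Route 9: +7 (room for 8) → 8. Pool exhausted.
Total = 200×17 + 40×1 + 140×3 + 190×8 + 220×6 = 6700.

6700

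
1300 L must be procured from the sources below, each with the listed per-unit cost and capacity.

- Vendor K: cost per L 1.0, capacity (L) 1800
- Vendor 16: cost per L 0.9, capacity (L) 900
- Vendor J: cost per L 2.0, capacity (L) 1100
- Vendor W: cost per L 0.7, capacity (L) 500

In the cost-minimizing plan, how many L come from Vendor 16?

800

Cheapest first:
Vendor W at 0.7: take all 500 L — 800 still needed.
Vendor 16 at 0.9: take 800 of its 900 — requirement met.
Vendor K, Vendor J: unused.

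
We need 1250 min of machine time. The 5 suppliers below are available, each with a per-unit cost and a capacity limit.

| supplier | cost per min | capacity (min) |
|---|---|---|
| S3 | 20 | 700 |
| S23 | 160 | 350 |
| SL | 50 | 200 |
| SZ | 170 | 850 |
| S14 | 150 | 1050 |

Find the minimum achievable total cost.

76500

Cheapest first:
Take 700 from S3 at 20 — need 550 more.
SL at 50: take all 200 min — 350 still needed.
S14 at 150: take 350 of its 1050 — requirement met.
S23, SZ: unused.
Cost = 700×20 + 200×50 + 350×150 = 76500.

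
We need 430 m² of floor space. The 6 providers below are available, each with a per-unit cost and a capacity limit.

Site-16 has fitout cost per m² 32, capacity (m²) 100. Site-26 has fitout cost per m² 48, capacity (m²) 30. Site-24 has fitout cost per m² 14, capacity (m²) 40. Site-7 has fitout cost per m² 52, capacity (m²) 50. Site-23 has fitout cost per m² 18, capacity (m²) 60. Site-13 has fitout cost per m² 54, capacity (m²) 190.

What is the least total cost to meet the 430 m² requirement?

Use providers in increasing cost order.
Take 40 from Site-24 at 14 ; need 390 more.
Site-23 (18): use full 60 ; 330 m² to go.
Take 100 from Site-16 at 32 ; need 230 more.
Take 30 from Site-26 at 48 ; need 200 more.
Site-7 (52): use full 50 ; 150 m² to go.
Take 150 from Site-13 at 54 to finish.
Cost = 40×14 + 60×18 + 100×32 + 30×48 + 50×52 + 150×54 = 16980.

16980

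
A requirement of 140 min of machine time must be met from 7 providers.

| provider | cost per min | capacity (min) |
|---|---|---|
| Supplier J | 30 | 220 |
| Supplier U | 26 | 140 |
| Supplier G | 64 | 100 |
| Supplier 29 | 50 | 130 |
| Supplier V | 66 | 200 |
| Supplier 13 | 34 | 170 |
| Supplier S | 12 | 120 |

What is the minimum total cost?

1960

Use providers in increasing cost order.
Supplier S at 12: take all 120 min ; 20 still needed.
Supplier U (26): take the remaining 20 ; done.
Supplier J, Supplier 13, Supplier 29, Supplier G, Supplier V: unused.
Cost = 120×12 + 20×26 = 1960.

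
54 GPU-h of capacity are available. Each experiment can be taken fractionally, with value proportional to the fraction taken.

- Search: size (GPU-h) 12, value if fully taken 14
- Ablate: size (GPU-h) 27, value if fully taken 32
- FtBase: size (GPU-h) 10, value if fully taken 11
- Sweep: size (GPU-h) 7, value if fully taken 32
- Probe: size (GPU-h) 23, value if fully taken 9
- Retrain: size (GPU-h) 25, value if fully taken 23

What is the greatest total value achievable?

Rank by value-to-size ratio: Sweep 32/7≈4.57, Ablate 32/27≈1.19, Search 14/12≈1.17, FtBase 11/10≈1.1, Retrain 23/25≈0.92, Probe 9/23≈0.391.
Sweep: take in full, 7 GPU-h for value 32 → 47 left.
Ablate: take in full, 27 GPU-h for value 32 → 20 left.
Search: take in full, 12 GPU-h for value 14 → 8 left.
Fill the last 8 GPU-h with part of FtBase: 8/10 of it earns 8.8.
Total value = 86.8.

86.8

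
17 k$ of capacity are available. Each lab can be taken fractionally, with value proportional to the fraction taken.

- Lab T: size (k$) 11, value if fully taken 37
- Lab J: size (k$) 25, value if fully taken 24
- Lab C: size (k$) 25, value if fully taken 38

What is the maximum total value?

Sort by value density: Lab T 37/11≈3.36, Lab C 38/25≈1.52, Lab J 24/25≈0.96.
Take all of Lab T (11 k$, value 37) — 6 k$ left.
Fill the last 6 k$ with part of Lab C: 6/25 of it earns 9.12.
Total value = 46.12.

46.12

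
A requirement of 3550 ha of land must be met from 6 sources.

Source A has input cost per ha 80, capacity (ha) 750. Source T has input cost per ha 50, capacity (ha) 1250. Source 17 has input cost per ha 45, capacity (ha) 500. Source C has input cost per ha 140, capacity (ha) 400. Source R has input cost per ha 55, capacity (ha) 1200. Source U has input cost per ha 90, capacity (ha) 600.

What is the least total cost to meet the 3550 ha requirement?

199000

Cheapest first:
Take 500 from Source 17 at 45 ; need 3050 more.
Source T (50): use full 1250 ; 1800 ha to go.
Source R at 55: take all 1200 ha ; 600 still needed.
Source A at 80: take 600 of its 750 ; requirement met.
Source U, Source C: unused.
Cost = 500×45 + 1250×50 + 1200×55 + 600×80 = 199000.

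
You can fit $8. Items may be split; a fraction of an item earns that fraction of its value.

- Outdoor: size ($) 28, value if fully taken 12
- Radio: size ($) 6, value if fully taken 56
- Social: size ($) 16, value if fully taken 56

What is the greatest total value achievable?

63

Best value per unit of size first: Radio 56/6≈9.33, Social 56/16≈3.5, Outdoor 12/28≈0.429.
Radio: take in full, 6 $ for value 56 — 2 left.
Only 2 $ remain; take 2/16 of Social for value 56×2/16 = 7.
Total value = 63.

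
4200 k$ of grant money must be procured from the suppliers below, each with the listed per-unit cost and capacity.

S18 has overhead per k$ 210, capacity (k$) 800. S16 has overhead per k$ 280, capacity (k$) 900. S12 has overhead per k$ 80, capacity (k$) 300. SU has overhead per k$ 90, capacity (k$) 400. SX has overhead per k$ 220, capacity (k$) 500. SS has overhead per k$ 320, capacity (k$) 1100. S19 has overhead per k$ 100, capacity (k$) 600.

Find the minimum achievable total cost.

Cheapest first:
S12 (80): use full 300 ; 3900 k$ to go.
SU (90): use full 400 ; 3500 k$ to go.
Take 600 from S19 at 100 ; need 2900 more.
S18 (210): use full 800 ; 2100 k$ to go.
SX (220): use full 500 ; 1600 k$ to go.
S16 at 280: take all 900 k$ ; 700 still needed.
Take 700 from SS at 320 to finish.
Cost = 300×80 + 400×90 + 600×100 + 800×210 + 500×220 + 900×280 + 700×320 = 874000.

874000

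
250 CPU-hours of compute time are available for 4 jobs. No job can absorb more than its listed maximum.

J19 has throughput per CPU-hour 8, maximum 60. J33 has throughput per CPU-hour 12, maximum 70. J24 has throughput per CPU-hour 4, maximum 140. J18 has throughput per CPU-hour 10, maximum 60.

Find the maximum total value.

2160

Highest throughput per CPU-hour first: J33 12 > J18 10 > J19 8 > J24 4.
J33: +70 to 70 (cap) ; 180 left.
J18: +60 to 60 (cap) ; 120 left.
Give J19 60 to hit its cap of 60 ; 60 left.
J24: +60 (room for 140) → 60. Pool exhausted.
Total = 8×60 + 12×70 + 4×60 + 10×60 = 2160.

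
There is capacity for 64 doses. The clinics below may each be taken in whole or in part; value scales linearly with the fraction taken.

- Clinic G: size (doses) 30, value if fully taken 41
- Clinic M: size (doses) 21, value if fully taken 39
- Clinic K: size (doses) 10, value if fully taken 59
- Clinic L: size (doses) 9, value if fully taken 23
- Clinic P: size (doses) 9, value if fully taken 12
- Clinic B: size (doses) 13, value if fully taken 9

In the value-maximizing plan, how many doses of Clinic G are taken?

Rank by value-to-size ratio: Clinic K 59/10≈5.9, Clinic L 23/9≈2.56, Clinic M 39/21≈1.86, Clinic G 41/30≈1.37, Clinic P 12/9≈1.33, Clinic B 9/13≈0.692.
Take all of Clinic K (10 doses, value 59) → 54 doses left.
Take all of Clinic L (9 doses, value 23) → 45 doses left.
Clinic M: take in full, 21 doses for value 39 → 24 left.
Only 24 doses remain; take 24/30 of Clinic G for value 41×24/30 = 32.8.

24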